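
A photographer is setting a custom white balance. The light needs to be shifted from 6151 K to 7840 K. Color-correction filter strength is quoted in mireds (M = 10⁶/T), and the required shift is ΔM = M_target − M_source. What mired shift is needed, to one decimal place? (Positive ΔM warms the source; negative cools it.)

M_source = 10⁶/6151 = 162.575; M_target = 10⁶/7840 = 127.551.
ΔM = 127.551 − 162.575 = -35.024 → -35.0 mireds, a cooling shift.

-35.0 mireds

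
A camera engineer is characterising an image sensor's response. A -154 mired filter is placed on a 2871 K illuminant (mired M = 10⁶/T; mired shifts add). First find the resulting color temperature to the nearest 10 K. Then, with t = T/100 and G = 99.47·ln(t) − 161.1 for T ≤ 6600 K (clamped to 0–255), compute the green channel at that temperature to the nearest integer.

M_in = 10⁶/2871 = 348.31; M_out = 348.31 + (-154) = 194.31.
T_out = 10⁶/194.31 = 5146.4 K → 5150 K; t = 51.5.
G = 99.47·ln 51.5 − 161.1 = 99.47·3.9416 − 161.1 = 230.969.
Rounded: 231.

231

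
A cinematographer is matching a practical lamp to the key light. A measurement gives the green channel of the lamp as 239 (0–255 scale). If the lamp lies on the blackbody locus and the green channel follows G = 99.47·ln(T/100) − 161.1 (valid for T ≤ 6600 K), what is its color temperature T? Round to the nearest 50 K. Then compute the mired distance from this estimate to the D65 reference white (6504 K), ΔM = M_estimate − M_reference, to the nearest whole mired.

ln t = (239 + 161.1) / 99.47 = 4.0223.
t = e^4.0223 = 55.830.
T = 100·t = 5583 K → 5600 K to the nearest 50 K.
M_estimate = 10⁶/5600 = 178.57; M_reference = 10⁶/6504 = 153.75.
ΔM = 178.57 − 153.75 = 24.82 → +25 mireds.

+25 mireds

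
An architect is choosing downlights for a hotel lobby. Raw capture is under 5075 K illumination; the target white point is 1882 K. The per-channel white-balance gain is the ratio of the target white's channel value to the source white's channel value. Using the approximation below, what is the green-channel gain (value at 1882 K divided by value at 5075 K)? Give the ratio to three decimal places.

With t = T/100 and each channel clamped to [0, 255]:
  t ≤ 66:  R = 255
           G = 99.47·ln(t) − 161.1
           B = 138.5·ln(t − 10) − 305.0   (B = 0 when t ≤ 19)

0.570

At 5075 K (t = 50.75):
  G = 99.47·ln 50.75 − 161.1 = 99.47·3.9269 − 161.1 = 229.510.
At 1882 K (t = 18.82):
  G = 99.47·ln 18.82 − 161.1 = 99.47·2.9349 − 161.1 = 130.837.
Gain = 130.837 / 229.510 = 0.5701 → 0.570.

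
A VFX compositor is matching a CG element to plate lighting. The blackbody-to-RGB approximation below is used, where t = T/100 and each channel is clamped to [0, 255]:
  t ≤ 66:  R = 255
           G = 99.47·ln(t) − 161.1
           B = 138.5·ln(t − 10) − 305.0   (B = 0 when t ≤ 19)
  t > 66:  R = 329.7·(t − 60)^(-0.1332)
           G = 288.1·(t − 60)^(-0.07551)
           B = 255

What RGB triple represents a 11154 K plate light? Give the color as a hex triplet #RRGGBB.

#C3D6FF

t = 11154/100 = 111.54; the t > 66 branch applies.
R = 329.7·(111.54 − 60)^(-0.1332) = 329.7·51.54^(-0.1332) = 329.7·0.59148 = 195.012.
G = 288.1·(111.54 − 60)^(-0.07551) = 288.1·51.54^(-0.07551) = 288.1·0.74253 = 213.924.
B = 255 by definition for t > 66.
Rounded: (195, 214, 255).
In hex: #C3D6FF.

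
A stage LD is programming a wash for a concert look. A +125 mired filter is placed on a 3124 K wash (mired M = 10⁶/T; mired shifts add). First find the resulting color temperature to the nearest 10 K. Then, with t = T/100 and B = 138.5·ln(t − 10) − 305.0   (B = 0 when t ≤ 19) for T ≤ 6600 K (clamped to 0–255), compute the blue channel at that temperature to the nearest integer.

45

M_in = 10⁶/3124 = 320.10; M_out = 320.10 + (+125) = 445.10.
T_out = 10⁶/445.10 = 2246.7 K → 2250 K; t = 22.5.
B = 138.5·ln(22.5 − 10) − 305.0 = 138.5·ln 12.5 − 305.0 = 138.5·2.5257 − 305.0 = 44.813.
Rounded: 45.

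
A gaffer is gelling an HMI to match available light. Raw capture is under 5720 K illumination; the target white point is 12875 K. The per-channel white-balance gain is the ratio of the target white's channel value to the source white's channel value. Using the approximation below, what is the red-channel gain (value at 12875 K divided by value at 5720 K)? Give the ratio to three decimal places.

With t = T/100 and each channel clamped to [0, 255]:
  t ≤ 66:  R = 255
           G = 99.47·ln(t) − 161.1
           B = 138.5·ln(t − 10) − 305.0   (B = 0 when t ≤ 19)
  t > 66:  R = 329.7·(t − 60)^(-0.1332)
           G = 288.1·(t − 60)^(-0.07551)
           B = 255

0.736

At 5720 K (t = 57.2):
  R = 255 by definition for t ≤ 66.
At 12875 K (t = 128.75):
  R = 329.7·(128.75 − 60)^(-0.1332) = 329.7·68.75^(-0.1332) = 329.7·0.56921 = 187.670.
Gain = 187.670 / 255.000 = 0.7360 → 0.736.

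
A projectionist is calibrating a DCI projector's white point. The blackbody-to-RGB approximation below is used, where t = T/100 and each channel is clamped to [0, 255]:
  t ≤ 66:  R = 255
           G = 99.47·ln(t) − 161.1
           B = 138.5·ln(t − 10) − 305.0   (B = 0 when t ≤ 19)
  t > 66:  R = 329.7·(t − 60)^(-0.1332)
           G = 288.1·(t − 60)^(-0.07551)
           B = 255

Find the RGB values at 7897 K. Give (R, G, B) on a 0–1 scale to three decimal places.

t = 7897/100 = 78.97; the t > 66 branch applies.
R = 329.7·(78.97 − 60)^(-0.1332) = 329.7·18.97^(-0.1332) = 329.7·0.67571 = 222.782.
G = 288.1·(78.97 − 60)^(-0.07551) = 288.1·18.97^(-0.07551) = 288.1·0.80074 = 230.694.
B = 255 by definition for t > 66.
Dividing each by 255: (0.8737, 0.9047, 1.0000) → (0.874, 0.905, 1.000).

(0.874, 0.905, 1.000)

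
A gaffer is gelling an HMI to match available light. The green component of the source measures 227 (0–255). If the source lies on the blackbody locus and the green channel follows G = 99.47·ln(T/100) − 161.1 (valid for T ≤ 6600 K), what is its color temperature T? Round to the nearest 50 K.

ln t = (227 + 161.1) / 99.47 = 3.9017.
t = e^3.9017 = 49.485.
T = 100·t = 4949 K → 4950 K to the nearest 50 K.

4950 K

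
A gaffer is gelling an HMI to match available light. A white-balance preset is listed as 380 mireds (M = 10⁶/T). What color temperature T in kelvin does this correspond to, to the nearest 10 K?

T = 10⁶ / 380 = 2631.58 K → 2630 K.

2630 K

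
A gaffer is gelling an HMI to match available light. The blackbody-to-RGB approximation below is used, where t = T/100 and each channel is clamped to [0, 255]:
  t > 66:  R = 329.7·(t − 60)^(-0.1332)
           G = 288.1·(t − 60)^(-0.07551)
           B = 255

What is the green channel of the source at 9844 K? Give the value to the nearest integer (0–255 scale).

219

t = 9844/100 = 98.44; the t > 66 branch applies.
G = 288.1·(98.44 − 60)^(-0.07551) = 288.1·38.44^(-0.07551) = 288.1·0.75916 = 218.714.
Rounded: 219.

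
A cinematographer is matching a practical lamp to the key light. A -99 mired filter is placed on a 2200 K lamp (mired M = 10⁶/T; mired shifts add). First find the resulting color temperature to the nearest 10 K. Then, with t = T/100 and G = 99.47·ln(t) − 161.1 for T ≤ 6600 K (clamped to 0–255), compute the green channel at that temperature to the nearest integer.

171

M_in = 10⁶/2200 = 454.55; M_out = 454.55 + (-99) = 355.55.
T_out = 10⁶/355.55 = 2812.6 K → 2810 K; t = 28.1.
G = 99.47·ln 28.1 − 161.1 = 99.47·3.3358 − 161.1 = 170.709.
Rounded: 171.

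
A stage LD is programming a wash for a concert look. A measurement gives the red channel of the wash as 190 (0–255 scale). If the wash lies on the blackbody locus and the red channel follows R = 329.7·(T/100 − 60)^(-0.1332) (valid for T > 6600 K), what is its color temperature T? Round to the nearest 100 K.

12300 K

(t − 60)^(-0.1332) = 190/329.7 = 0.57628.
t − 60 = 0.57628^(1/-0.1332) = 0.57628^(-7.508) = 62.667, so t = 122.667.
T = 100·t = 12267 K → 12300 K to the nearest 100 K.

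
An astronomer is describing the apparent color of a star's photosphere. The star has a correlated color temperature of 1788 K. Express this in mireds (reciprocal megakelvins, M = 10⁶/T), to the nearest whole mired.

M = 10⁶ / 1788 = 559.284 → 559 mireds.

559 mireds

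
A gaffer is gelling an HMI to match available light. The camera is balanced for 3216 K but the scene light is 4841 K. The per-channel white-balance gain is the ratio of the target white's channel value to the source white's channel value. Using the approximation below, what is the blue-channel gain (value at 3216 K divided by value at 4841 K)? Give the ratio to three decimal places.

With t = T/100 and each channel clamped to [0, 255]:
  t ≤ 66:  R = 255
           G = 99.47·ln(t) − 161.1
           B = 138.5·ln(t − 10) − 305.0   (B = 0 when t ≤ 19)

At 4841 K (t = 48.41):
  B = 138.5·ln(48.41 − 10) − 305.0 = 138.5·ln 38.41 − 305.0 = 138.5·3.6483 − 305.0 = 200.292.
At 3216 K (t = 32.16):
  B = 138.5·ln(32.16 − 10) − 305.0 = 138.5·ln 22.16 − 305.0 = 138.5·3.0983 − 305.0 = 124.113.
Gain = 124.113 / 200.292 = 0.6197 → 0.620.

0.620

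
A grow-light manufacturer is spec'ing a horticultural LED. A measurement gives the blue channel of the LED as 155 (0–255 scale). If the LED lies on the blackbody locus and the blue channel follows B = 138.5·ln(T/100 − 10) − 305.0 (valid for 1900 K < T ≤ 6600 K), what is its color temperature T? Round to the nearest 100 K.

ln(t − 10) = (155 + 305.0) / 138.5 = 3.3213.
t − 10 = e^3.3213 = 27.696, so t = 37.696.
T = 100·t = 3770 K → 3800 K to the nearest 100 K.

3800 K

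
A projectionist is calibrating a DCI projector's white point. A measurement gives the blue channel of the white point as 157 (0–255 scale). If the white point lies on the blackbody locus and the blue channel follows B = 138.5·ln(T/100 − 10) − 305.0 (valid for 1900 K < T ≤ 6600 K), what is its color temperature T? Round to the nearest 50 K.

ln(t − 10) = (157 + 305.0) / 138.5 = 3.3357.
t − 10 = e^3.3357 = 28.099, so t = 38.099.
T = 100·t = 3810 K → 3800 K to the nearest 50 K.

3800 K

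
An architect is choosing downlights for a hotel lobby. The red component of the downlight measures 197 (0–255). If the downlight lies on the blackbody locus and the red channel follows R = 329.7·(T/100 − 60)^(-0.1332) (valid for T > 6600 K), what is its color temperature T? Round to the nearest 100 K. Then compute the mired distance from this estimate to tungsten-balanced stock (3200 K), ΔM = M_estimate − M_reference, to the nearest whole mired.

-220 mireds

(t − 60)^(-0.1332) = 197/329.7 = 0.59751.
t − 60 = 0.59751^(1/-0.1332) = 0.59751^(-7.508) = 47.761, so t = 107.761.
T = 100·t = 10776 K → 10800 K to the nearest 100 K.
M_estimate = 10⁶/10800 = 92.59; M_reference = 10⁶/3200 = 312.50.
ΔM = 92.59 − 312.50 = -219.91 → -220 mireds.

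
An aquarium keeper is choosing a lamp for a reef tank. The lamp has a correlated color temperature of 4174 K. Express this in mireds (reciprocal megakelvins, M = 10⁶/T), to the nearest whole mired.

240 mireds

M = 10⁶ / 4174 = 239.578 → 240 mireds.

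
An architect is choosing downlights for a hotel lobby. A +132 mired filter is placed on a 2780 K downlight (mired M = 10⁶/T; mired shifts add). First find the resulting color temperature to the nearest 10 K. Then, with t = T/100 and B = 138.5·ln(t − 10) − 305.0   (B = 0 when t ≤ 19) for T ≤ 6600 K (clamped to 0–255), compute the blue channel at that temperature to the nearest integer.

18

M_in = 10⁶/2780 = 359.71; M_out = 359.71 + (+132) = 491.71.
T_out = 10⁶/491.71 = 2033.7 K → 2030 K; t = 20.3.
B = 138.5·ln(20.3 − 10) − 305.0 = 138.5·ln 10.3 − 305.0 = 138.5·2.3321 − 305.0 = 18.002.
Rounded: 18.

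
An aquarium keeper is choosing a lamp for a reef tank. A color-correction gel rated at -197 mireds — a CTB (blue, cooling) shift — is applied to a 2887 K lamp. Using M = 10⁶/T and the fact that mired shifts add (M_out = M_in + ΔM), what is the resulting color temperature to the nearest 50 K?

6700 K

M_in = 10⁶/2887 = 346.38 mireds.
M_out = 346.38 + (-197) = 149.38 mireds.
T_out = 10⁶/149.38 = 6694.3 K → 6700 K.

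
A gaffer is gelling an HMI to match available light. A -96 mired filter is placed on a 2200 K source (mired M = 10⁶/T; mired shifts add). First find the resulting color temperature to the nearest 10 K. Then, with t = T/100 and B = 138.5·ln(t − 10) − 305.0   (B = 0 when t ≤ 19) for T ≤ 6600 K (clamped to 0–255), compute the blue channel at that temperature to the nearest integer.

95

M_in = 10⁶/2200 = 454.55; M_out = 454.55 + (-96) = 358.55.
T_out = 10⁶/358.55 = 2789.0 K → 2790 K; t = 27.9.
B = 138.5·ln(27.9 − 10) − 305.0 = 138.5·ln 17.9 − 305.0 = 138.5·2.8848 − 305.0 = 94.545.
Rounded: 95.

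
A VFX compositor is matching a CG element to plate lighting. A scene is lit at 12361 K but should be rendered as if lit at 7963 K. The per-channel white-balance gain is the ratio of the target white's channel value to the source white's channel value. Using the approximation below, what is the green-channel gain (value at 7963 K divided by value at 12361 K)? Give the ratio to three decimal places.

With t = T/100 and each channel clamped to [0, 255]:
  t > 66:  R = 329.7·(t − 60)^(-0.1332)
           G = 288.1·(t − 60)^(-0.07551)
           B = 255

At 12361 K (t = 123.61):
  G = 288.1·(123.61 − 60)^(-0.07551) = 288.1·63.61^(-0.07551) = 288.1·0.73083 = 210.552.
At 7963 K (t = 79.63):
  G = 288.1·(79.63 − 60)^(-0.07551) = 288.1·19.63^(-0.07551) = 288.1·0.79868 = 230.099.
Gain = 230.099 / 210.552 = 1.0928 → 1.093.

1.093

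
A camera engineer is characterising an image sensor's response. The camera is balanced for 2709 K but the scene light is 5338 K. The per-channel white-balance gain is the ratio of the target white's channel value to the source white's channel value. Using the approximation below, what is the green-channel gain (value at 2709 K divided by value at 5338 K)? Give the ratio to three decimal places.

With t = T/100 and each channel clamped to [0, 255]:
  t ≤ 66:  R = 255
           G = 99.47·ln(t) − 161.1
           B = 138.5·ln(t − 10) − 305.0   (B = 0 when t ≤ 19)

0.712

At 5338 K (t = 53.38):
  G = 99.47·ln 53.38 − 161.1 = 99.47·3.9774 − 161.1 = 234.536.
At 2709 K (t = 27.09):
  G = 99.47·ln 27.09 − 161.1 = 99.47·3.2992 − 161.1 = 167.068.
Gain = 167.068 / 234.536 = 0.7123 → 0.712.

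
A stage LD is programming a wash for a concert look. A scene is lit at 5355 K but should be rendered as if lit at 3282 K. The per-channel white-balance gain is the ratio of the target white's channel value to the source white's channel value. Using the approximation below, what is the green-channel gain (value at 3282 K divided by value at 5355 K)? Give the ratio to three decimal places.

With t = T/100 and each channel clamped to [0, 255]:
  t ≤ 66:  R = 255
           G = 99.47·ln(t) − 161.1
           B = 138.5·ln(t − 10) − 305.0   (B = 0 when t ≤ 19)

0.793

At 5355 K (t = 53.55):
  G = 99.47·ln 53.55 − 161.1 = 99.47·3.9806 − 161.1 = 234.852.
At 3282 K (t = 32.82):
  G = 99.47·ln 32.82 − 161.1 = 99.47·3.4910 − 161.1 = 186.154.
Gain = 186.154 / 234.852 = 0.7926 → 0.793.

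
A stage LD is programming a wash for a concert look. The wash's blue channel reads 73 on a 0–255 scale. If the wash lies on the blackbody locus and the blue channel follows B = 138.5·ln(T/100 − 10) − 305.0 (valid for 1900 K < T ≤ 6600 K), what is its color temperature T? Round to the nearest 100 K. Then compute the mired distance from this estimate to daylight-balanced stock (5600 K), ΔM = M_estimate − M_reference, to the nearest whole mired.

+221 mireds

ln(t − 10) = (73 + 305.0) / 138.5 = 2.7292.
t − 10 = e^2.7292 = 15.321, so t = 25.321.
T = 100·t = 2532 K → 2500 K to the nearest 100 K.
M_estimate = 10⁶/2500 = 400.00; M_reference = 10⁶/5600 = 178.57.
ΔM = 400.00 − 178.57 = 221.43 → +221 mireds.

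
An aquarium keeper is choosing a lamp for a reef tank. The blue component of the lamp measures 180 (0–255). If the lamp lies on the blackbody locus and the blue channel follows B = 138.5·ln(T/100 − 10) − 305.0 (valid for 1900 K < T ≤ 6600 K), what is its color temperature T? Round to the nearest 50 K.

ln(t − 10) = (180 + 305.0) / 138.5 = 3.5018.
t − 10 = e^3.5018 = 33.175, so t = 43.175.
T = 100·t = 4318 K → 4300 K to the nearest 50 K.

4300 K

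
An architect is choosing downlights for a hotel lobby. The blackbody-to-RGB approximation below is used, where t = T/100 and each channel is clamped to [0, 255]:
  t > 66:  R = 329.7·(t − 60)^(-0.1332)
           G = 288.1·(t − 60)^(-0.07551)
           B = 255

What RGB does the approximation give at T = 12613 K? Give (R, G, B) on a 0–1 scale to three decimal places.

(0.740, 0.823, 1.000)

t = 12613/100 = 126.13; the t > 66 branch applies.
R = 329.7·(126.13 − 60)^(-0.1332) = 329.7·66.13^(-0.1332) = 329.7·0.57217 = 188.644.
G = 288.1·(126.13 − 60)^(-0.07551) = 288.1·66.13^(-0.07551) = 288.1·0.72869 = 209.935.
B = 255 by definition for t > 66.
Dividing each by 255: (0.7398, 0.8233, 1.0000) → (0.740, 0.823, 1.000).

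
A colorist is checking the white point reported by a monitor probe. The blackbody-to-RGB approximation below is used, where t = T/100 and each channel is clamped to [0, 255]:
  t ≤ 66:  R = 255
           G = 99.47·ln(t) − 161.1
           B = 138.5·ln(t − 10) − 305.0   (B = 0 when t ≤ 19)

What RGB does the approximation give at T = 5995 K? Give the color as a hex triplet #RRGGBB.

#FFF6ED

t = 5995/100 = 59.95; the t ≤ 66 branch applies.
R = 255 by definition for t ≤ 66.
G = 99.47·ln 59.95 − 161.1 = 99.47·4.0935 − 161.1 = 246.082.
B = 138.5·ln(59.95 − 10) − 305.0 = 138.5·ln 49.95 − 305.0 = 138.5·3.9110 − 305.0 = 236.677.
Rounded: (255, 246, 237).
In hex: #FFF6ED.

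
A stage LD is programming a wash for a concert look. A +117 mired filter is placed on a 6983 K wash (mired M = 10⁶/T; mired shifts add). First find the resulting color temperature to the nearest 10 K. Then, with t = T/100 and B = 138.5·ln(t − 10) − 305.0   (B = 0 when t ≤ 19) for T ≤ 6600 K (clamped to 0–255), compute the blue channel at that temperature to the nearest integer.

158

M_in = 10⁶/6983 = 143.20; M_out = 143.20 + (+117) = 260.20.
T_out = 10⁶/260.20 = 3843.1 K → 3840 K; t = 38.4.
B = 138.5·ln(38.4 − 10) − 305.0 = 138.5·ln 28.4 − 305.0 = 138.5·3.3464 − 305.0 = 158.475.
Rounded: 158.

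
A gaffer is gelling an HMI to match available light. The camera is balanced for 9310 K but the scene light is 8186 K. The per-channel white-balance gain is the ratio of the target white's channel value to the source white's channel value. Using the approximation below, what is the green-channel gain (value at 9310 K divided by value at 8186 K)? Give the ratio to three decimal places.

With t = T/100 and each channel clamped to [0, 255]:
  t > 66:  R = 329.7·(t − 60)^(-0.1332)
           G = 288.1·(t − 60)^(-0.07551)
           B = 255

0.969

At 8186 K (t = 81.86):
  G = 288.1·(81.86 − 60)^(-0.07551) = 288.1·21.86^(-0.07551) = 288.1·0.79221 = 228.237.
At 9310 K (t = 93.1):
  G = 288.1·(93.1 − 60)^(-0.07551) = 288.1·33.1^(-0.07551) = 288.1·0.76778 = 221.198.
Gain = 221.198 / 228.237 = 0.9692 → 0.969.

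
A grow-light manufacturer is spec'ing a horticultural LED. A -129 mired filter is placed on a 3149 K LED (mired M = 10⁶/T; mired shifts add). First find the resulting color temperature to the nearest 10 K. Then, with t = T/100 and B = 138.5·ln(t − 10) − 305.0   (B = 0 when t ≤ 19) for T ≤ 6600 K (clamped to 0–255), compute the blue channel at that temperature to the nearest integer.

216

M_in = 10⁶/3149 = 317.56; M_out = 317.56 + (-129) = 188.56.
T_out = 10⁶/188.56 = 5303.3 K → 5300 K; t = 53.
B = 138.5·ln(53 − 10) − 305.0 = 138.5·ln 43 − 305.0 = 138.5·3.7612 − 305.0 = 215.926.
Rounded: 216.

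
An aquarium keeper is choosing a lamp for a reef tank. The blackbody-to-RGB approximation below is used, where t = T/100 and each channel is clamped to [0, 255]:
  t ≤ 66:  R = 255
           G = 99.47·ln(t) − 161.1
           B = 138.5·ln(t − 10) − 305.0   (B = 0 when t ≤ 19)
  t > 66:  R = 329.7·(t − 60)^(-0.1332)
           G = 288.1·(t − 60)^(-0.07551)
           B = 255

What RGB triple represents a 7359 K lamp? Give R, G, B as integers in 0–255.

t = 7359/100 = 73.59; the t > 66 branch applies.
R = 329.7·(73.59 − 60)^(-0.1332) = 329.7·13.59^(-0.1332) = 329.7·0.70641 = 232.902.
G = 288.1·(73.59 − 60)^(-0.07551) = 288.1·13.59^(-0.07551) = 288.1·0.82117 = 236.578.
B = 255 by definition for t > 66.
Rounded: (233, 237, 255).

R=233, G=237, B=255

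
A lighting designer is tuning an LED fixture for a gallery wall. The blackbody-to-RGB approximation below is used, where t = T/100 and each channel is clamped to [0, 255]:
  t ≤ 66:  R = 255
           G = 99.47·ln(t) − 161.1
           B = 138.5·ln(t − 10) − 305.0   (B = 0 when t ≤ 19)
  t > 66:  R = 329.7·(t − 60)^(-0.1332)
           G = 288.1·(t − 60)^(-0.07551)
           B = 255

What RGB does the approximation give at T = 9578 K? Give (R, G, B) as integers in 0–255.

t = 9578/100 = 95.78; the t > 66 branch applies.
R = 329.7·(95.78 − 60)^(-0.1332) = 329.7·35.78^(-0.1332) = 329.7·0.62095 = 204.726.
G = 288.1·(95.78 − 60)^(-0.07551) = 288.1·35.78^(-0.07551) = 288.1·0.76328 = 219.901.
B = 255 by definition for t > 66.
Rounded: (205, 220, 255).

(205, 220, 255)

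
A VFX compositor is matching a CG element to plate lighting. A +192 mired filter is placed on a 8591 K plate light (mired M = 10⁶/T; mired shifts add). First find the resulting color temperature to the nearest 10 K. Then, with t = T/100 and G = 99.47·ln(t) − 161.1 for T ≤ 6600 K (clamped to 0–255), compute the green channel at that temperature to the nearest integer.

185

M_in = 10⁶/8591 = 116.40; M_out = 116.40 + (+192) = 308.40.
T_out = 10⁶/308.40 = 3242.5 K → 3240 K; t = 32.4.
G = 99.47·ln 32.4 − 161.1 = 99.47·3.4782 − 161.1 = 184.872.
Rounded: 185.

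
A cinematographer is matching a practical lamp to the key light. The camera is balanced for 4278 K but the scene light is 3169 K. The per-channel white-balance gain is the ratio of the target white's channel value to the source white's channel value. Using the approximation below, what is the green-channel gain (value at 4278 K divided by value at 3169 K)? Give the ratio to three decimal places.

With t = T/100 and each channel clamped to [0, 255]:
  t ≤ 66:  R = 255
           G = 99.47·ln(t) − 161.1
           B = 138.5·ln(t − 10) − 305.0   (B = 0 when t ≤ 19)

At 3169 K (t = 31.69):
  G = 99.47·ln 31.69 − 161.1 = 99.47·3.4560 − 161.1 = 182.668.
At 4278 K (t = 42.78):
  G = 99.47·ln 42.78 − 161.1 = 99.47·3.7561 − 161.1 = 212.516.
Gain = 212.516 / 182.668 = 1.1634 → 1.163.

1.163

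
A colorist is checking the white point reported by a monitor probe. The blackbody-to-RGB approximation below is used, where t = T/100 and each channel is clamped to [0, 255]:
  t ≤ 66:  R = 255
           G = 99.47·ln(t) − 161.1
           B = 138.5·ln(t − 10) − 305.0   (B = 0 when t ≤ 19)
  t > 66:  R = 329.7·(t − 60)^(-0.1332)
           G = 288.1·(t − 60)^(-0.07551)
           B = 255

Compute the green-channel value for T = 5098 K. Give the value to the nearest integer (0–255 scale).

t = 5098/100 = 50.98; the t ≤ 66 branch applies.
G = 99.47·ln 50.98 − 161.1 = 99.47·3.9314 − 161.1 = 229.960.
Rounded: 230.

230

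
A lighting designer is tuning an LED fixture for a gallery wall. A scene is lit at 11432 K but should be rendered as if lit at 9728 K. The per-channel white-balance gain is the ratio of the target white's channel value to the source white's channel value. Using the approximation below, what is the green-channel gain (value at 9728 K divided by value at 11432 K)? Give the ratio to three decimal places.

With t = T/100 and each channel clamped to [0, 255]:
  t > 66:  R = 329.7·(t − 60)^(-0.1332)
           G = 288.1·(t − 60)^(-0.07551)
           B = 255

1.029

At 11432 K (t = 114.32):
  G = 288.1·(114.32 − 60)^(-0.07551) = 288.1·54.32^(-0.07551) = 288.1·0.73959 = 213.077.
At 9728 K (t = 97.28):
  G = 288.1·(97.28 − 60)^(-0.07551) = 288.1·37.28^(-0.07551) = 288.1·0.76092 = 219.220.
Gain = 219.220 / 213.077 = 1.0288 → 1.029.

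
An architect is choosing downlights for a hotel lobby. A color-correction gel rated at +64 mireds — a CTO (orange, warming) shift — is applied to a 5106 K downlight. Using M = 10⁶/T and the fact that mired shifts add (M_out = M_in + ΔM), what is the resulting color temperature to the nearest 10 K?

3850 K

M_in = 10⁶/5106 = 195.85 mireds.
M_out = 195.85 + (+64) = 259.85 mireds.
T_out = 10⁶/259.85 = 3848.4 K → 3850 K.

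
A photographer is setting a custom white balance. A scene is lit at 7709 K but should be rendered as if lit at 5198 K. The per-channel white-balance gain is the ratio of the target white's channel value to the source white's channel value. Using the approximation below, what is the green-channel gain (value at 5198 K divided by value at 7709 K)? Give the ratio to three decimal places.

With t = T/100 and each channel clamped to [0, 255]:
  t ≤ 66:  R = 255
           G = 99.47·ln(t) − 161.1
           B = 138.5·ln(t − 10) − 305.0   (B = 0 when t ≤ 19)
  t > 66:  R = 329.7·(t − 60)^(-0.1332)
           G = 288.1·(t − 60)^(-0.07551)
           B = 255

At 7709 K (t = 77.09):
  G = 288.1·(77.09 − 60)^(-0.07551) = 288.1·17.09^(-0.07551) = 288.1·0.80708 = 232.519.
At 5198 K (t = 51.98):
  G = 99.47·ln 51.98 − 161.1 = 99.47·3.9509 − 161.1 = 231.892.
Gain = 231.892 / 232.519 = 0.9973 → 0.997.

0.997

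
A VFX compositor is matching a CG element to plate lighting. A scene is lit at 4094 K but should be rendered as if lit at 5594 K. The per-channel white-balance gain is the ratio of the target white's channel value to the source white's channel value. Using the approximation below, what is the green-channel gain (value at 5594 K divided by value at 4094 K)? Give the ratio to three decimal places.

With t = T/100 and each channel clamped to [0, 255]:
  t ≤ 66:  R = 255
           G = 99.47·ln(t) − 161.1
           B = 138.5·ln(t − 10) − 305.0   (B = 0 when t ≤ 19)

1.149

At 4094 K (t = 40.94):
  G = 99.47·ln 40.94 − 161.1 = 99.47·3.7121 − 161.1 = 208.143.
At 5594 K (t = 55.94):
  G = 99.47·ln 55.94 − 161.1 = 99.47·4.0243 − 161.1 = 239.195.
Gain = 239.195 / 208.143 = 1.1492 → 1.149.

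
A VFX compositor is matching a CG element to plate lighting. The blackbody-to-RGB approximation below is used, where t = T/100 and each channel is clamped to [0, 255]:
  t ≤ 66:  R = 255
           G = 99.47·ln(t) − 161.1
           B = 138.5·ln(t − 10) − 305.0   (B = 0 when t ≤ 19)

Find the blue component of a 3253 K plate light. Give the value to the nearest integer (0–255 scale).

t = 3253/100 = 32.53; the t ≤ 66 branch applies.
B = 138.5·ln(32.53 − 10) − 305.0 = 138.5·ln 22.53 − 305.0 = 138.5·3.1148 − 305.0 = 126.406.
Rounded: 126.

126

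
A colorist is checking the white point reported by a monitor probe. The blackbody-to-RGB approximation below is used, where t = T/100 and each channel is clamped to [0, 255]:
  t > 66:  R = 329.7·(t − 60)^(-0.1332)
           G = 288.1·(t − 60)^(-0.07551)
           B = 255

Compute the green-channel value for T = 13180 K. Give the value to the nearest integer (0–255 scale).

t = 13180/100 = 131.8; the t > 66 branch applies.
G = 288.1·(131.8 − 60)^(-0.07551) = 288.1·71.8^(-0.07551) = 288.1·0.72418 = 208.635.
Rounded: 209.

209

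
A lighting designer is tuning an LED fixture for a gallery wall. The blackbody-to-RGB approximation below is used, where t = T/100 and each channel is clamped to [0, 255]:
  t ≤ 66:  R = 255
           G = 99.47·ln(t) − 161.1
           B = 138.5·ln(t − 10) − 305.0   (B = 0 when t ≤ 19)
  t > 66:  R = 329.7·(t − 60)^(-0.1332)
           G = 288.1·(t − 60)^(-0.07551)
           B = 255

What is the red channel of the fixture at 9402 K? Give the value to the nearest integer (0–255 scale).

206

t = 9402/100 = 94.02; the t > 66 branch applies.
R = 329.7·(94.02 − 60)^(-0.1332) = 329.7·34.02^(-0.1332) = 329.7·0.62513 = 206.107.
Rounded: 206.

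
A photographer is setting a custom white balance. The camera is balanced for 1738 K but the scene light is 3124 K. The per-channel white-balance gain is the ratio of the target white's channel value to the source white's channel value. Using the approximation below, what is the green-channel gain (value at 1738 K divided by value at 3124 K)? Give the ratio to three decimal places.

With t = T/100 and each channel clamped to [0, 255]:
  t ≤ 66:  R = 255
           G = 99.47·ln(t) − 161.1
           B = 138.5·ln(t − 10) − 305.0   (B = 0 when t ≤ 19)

At 3124 K (t = 31.24):
  G = 99.47·ln 31.24 − 161.1 = 99.47·3.4417 − 161.1 = 181.246.
At 1738 K (t = 17.38):
  G = 99.47·ln 17.38 − 161.1 = 99.47·2.8553 − 161.1 = 122.919.
Gain = 122.919 / 181.246 = 0.6782 → 0.678.

0.678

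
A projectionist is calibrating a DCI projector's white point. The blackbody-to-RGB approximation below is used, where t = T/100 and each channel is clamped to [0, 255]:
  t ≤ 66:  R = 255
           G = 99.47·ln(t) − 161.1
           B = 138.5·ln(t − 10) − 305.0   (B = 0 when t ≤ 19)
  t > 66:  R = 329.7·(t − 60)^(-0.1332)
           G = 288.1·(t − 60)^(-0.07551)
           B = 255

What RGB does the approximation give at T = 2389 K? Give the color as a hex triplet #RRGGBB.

t = 2389/100 = 23.89; the t ≤ 66 branch applies.
R = 255 by definition for t ≤ 66.
G = 99.47·ln 23.89 − 161.1 = 99.47·3.1735 − 161.1 = 154.564.
B = 138.5·ln(23.89 − 10) − 305.0 = 138.5·ln 13.89 − 305.0 = 138.5·2.6312 − 305.0 = 59.417.
Rounded: (255, 155, 59).
In hex: #FF9B3B.

#FF9B3B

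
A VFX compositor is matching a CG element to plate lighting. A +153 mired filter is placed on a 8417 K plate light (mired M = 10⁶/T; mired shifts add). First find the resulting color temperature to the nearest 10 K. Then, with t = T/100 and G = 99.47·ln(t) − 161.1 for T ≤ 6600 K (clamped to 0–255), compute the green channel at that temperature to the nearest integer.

M_in = 10⁶/8417 = 118.81; M_out = 118.81 + (+153) = 271.81.
T_out = 10⁶/271.81 = 3679.1 K → 3680 K; t = 36.8.
G = 99.47·ln 36.8 − 161.1 = 99.47·3.6055 − 161.1 = 197.539.
Rounded: 198.

198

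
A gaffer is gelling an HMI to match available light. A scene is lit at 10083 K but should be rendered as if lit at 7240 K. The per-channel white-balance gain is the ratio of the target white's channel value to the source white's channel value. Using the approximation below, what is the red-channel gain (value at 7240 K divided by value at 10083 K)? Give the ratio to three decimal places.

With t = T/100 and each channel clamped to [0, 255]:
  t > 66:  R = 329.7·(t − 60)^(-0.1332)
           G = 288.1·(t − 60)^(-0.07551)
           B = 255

At 10083 K (t = 100.83):
  R = 329.7·(100.83 − 60)^(-0.1332) = 329.7·40.83^(-0.1332) = 329.7·0.61012 = 201.158.
At 7240 K (t = 72.4):
  R = 329.7·(72.4 − 60)^(-0.1332) = 329.7·12.4^(-0.1332) = 329.7·0.71508 = 235.763.
Gain = 235.763 / 201.158 = 1.1720 → 1.172.

1.172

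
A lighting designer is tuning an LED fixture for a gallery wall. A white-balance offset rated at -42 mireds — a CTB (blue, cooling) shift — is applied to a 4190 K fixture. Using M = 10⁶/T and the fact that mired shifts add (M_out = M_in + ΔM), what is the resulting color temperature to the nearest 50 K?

M_in = 10⁶/4190 = 238.66 mireds.
M_out = 238.66 + (-42) = 196.66 mireds.
T_out = 10⁶/196.66 = 5084.8 K → 5100 K.

5100 K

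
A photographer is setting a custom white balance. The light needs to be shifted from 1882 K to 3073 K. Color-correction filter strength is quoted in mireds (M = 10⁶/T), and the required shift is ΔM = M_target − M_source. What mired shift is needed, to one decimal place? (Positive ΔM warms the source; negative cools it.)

-205.9 mireds

M_source = 10⁶/1882 = 531.350; M_target = 10⁶/3073 = 325.415.
ΔM = 325.415 − 531.350 = -205.935 → -205.9 mireds, a cooling shift.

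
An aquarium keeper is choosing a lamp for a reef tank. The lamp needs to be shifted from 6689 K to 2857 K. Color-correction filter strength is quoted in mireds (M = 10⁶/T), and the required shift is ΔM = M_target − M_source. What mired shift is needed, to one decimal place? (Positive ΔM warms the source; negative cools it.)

M_source = 10⁶/6689 = 149.499; M_target = 10⁶/2857 = 350.018.
ΔM = 350.018 − 149.499 = 200.518 → +200.5 mireds, a warming shift.

+200.5 mireds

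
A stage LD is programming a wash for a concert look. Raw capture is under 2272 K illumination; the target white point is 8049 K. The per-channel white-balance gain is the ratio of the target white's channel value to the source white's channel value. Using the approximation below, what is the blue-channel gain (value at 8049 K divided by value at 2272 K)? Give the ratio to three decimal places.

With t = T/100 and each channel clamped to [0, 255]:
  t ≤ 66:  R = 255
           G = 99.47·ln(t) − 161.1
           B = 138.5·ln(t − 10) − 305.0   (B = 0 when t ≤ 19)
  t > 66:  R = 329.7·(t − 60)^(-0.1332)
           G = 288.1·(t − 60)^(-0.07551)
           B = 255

5.399

At 2272 K (t = 22.72):
  B = 138.5·ln(22.72 − 10) − 305.0 = 138.5·ln 12.72 − 305.0 = 138.5·2.5432 − 305.0 = 47.230.
At 8049 K (t = 80.49):
  B = 255 by definition for t > 66.
Gain = 255.000 / 47.230 = 5.3991 → 5.399.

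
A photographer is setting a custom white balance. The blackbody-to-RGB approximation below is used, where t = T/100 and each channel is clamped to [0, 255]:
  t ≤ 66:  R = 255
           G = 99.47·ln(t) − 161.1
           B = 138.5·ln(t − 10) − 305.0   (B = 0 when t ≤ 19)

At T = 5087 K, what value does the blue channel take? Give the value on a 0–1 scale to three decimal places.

t = 5087/100 = 50.87; the t ≤ 66 branch applies.
B = 138.5·ln(50.87 − 10) − 305.0 = 138.5·ln 40.87 − 305.0 = 138.5·3.7104 − 305.0 = 208.890.
On a 0–1 scale: 208.890/255 = 0.8192 → 0.819.

0.819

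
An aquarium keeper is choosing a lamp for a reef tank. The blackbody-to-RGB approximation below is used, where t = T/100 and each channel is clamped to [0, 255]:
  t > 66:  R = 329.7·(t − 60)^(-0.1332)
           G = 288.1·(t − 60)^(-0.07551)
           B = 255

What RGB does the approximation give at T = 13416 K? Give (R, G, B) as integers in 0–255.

(186, 208, 255)

t = 13416/100 = 134.16; the t > 66 branch applies.
R = 329.7·(134.16 − 60)^(-0.1332) = 329.7·74.16^(-0.1332) = 329.7·0.56350 = 185.786.
G = 288.1·(134.16 − 60)^(-0.07551) = 288.1·74.16^(-0.07551) = 288.1·0.72241 = 208.126.
B = 255 by definition for t > 66.
Rounded: (186, 208, 255).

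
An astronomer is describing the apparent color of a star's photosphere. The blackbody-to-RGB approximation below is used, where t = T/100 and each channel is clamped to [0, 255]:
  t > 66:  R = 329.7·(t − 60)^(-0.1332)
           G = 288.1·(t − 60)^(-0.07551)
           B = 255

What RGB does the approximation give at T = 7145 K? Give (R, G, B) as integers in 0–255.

t = 7145/100 = 71.45; the t > 66 branch applies.
R = 329.7·(71.45 − 60)^(-0.1332) = 329.7·11.45^(-0.1332) = 329.7·0.72272 = 238.279.
G = 288.1·(71.45 − 60)^(-0.07551) = 288.1·11.45^(-0.07551) = 288.1·0.83186 = 239.659.
B = 255 by definition for t > 66.
Rounded: (238, 240, 255).

(238, 240, 255)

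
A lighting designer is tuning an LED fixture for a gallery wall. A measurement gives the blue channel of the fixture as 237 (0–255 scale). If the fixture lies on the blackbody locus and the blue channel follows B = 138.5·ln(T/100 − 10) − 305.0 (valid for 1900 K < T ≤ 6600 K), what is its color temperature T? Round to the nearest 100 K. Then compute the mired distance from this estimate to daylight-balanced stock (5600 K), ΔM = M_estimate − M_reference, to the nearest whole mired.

ln(t − 10) = (237 + 305.0) / 138.5 = 3.9134.
t − 10 = e^3.9134 = 50.067, so t = 60.067.
T = 100·t = 6007 K → 6000 K to the nearest 100 K.
M_estimate = 10⁶/6000 = 166.67; M_reference = 10⁶/5600 = 178.57.
ΔM = 166.67 − 178.57 = -11.90 → -12 mireds.

-12 mireds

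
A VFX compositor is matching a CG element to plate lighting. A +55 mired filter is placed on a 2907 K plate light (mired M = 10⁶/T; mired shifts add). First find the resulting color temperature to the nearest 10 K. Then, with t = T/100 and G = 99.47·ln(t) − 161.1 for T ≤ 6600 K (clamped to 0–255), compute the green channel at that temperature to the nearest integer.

159

M_in = 10⁶/2907 = 344.00; M_out = 344.00 + (+55) = 399.00.
T_out = 10⁶/399.00 = 2506.3 K → 2510 K; t = 25.1.
G = 99.47·ln 25.1 − 161.1 = 99.47·3.2229 − 161.1 = 159.479.
Rounded: 159.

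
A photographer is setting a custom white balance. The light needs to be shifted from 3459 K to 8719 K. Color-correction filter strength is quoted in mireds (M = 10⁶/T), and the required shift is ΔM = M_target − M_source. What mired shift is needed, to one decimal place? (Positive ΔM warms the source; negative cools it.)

-174.4 mireds

M_source = 10⁶/3459 = 289.101; M_target = 10⁶/8719 = 114.692.
ΔM = 114.692 − 289.101 = -174.409 → -174.4 mireds, a cooling shift.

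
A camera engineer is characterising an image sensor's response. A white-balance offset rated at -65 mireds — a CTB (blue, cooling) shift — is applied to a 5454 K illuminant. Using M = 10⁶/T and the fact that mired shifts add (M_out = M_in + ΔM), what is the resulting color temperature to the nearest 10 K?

8450 K

M_in = 10⁶/5454 = 183.35 mireds.
M_out = 183.35 + (-65) = 118.35 mireds.
T_out = 10⁶/118.35 = 8449.4 K → 8450 K.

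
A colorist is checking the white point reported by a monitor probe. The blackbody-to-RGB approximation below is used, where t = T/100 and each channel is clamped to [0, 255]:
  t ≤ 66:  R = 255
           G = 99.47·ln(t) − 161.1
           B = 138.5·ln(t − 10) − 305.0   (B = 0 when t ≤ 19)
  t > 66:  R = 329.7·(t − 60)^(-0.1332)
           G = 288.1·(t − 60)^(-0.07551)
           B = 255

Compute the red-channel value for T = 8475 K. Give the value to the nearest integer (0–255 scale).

215

t = 8475/100 = 84.75; the t > 66 branch applies.
R = 329.7·(84.75 − 60)^(-0.1332) = 329.7·24.75^(-0.1332) = 329.7·0.65219 = 215.028.
Rounded: 215.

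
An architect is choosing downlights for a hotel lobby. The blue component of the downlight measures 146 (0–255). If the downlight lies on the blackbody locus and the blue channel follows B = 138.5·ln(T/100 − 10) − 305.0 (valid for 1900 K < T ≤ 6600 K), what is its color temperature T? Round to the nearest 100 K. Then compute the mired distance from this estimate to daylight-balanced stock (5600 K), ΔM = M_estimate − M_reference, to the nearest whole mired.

ln(t − 10) = (146 + 305.0) / 138.5 = 3.2563.
t − 10 = e^3.2563 = 25.954, so t = 35.954.
T = 100·t = 3595 K → 3600 K to the nearest 100 K.
M_estimate = 10⁶/3600 = 277.78; M_reference = 10⁶/5600 = 178.57.
ΔM = 277.78 − 178.57 = 99.21 → +99 mireds.

+99 mireds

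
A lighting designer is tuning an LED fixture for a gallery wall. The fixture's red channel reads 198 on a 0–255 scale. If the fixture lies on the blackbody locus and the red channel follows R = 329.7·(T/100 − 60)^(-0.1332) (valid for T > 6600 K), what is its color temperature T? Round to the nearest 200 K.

10600 K

(t − 60)^(-0.1332) = 198/329.7 = 0.60055.
t − 60 = 0.60055^(1/-0.1332) = 0.60055^(-7.508) = 45.980, so t = 105.980.
T = 100·t = 10598 K → 10600 K to the nearest 200 K.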